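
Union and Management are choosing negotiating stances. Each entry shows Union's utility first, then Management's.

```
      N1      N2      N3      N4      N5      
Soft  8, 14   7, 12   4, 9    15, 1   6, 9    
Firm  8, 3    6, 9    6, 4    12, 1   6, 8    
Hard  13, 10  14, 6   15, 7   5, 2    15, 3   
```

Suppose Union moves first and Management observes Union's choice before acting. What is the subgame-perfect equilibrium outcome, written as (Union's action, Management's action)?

(Hard, N1)

Solve by backward induction (Union leads).
- Soft: Management compares 14, 12, 9, 1, 9 and picks N1; Union would get 8.
- Firm: Management compares 3, 9, 4, 1, 8 and picks N2; Union would get 6.
- Hard: Management compares 10, 6, 7, 2, 3 and picks N1; Union would get 13.
Among 8, 6, 13, the best is 13 at Hard. Subgame-perfect outcome: (Hard, N1) with payoffs (13, 10).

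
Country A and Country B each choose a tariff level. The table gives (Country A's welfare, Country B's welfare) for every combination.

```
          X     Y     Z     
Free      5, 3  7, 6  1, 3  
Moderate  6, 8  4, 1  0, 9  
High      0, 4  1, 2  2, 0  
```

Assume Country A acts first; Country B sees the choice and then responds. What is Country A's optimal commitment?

Work backward from Country B's decision.
- Free: Country B compares 3, 6, 3 and picks Y; Country A would get 7.
- Moderate: Country B compares 8, 1, 9 and picks Z; Country A would get 0.
- High: Country B compares 4, 2, 0 and picks X; Country A would get 0.
Country A's induced payoffs are 7, 0, 0, so Country A commits to Free. Subgame-perfect outcome: (Free, Y) with payoffs (7, 6).

Free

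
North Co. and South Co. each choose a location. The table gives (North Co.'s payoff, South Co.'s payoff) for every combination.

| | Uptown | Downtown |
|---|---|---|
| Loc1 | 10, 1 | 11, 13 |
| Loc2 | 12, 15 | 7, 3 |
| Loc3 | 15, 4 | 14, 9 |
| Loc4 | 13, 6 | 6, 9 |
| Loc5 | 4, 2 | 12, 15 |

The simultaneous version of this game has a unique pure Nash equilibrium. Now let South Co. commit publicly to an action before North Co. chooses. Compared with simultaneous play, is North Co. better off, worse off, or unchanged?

Solve by backward induction (South Co. leads).
- Uptown → North Co. plays Loc3 (best of 10, 12, 15, 13, 4); South Co. gets 4.
- Downtown → North Co. plays Loc3 (best of 11, 7, 14, 6, 12); South Co. gets 9.
Maximizing over 4, 9, South Co. chooses Downtown. Subgame-perfect outcome: (Loc3, Downtown) with payoffs (14, 9).
Under simultaneous play:
North Co.'s best replies: Uptown→Loc3; Downtown→Loc3.
South Co.'s best replies: Loc1→Downtown; Loc2→Uptown; Loc3→Downtown; Loc4→Downtown; Loc5→Downtown.
The unique mutual best reply is (Loc3, Downtown), giving (14, 9).
North Co. earns 14 sequentially versus 14 at the Nash outcome: unchanged.

unchanged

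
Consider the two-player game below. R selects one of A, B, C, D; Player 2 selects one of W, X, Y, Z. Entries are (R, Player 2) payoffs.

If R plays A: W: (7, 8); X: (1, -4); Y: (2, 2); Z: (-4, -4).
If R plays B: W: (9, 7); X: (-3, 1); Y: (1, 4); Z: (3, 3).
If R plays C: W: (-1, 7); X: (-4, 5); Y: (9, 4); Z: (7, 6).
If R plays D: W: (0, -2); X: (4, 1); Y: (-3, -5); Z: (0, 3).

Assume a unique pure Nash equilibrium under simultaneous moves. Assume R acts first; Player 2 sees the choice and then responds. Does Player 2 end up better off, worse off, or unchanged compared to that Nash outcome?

Player 2 best-responds to each possible R move:
- A: Player 2 compares 8, -4, 2, -4 and picks W; R would get 7.
- B: Player 2 compares 7, 1, 4, 3 and picks W; R would get 9.
- C: Player 2 compares 7, 5, 4, 6 and picks W; R would get -1.
- D: Player 2 compares -2, 1, -5, 3 and picks Z; R would get 0.
Among 7, 9, -1, 0, the best is 9 at B. Subgame-perfect outcome: (B, W) with payoffs (9, 7).
Under simultaneous play:
R's best replies: W→B; X→D; Y→C; Z→C.
Player 2's best replies: A→W; B→W; C→W; D→Z.
The unique mutual best reply is (B, W), giving (9, 7).
Player 2 earns 7 sequentially versus 7 at the Nash outcome: unchanged.

unchanged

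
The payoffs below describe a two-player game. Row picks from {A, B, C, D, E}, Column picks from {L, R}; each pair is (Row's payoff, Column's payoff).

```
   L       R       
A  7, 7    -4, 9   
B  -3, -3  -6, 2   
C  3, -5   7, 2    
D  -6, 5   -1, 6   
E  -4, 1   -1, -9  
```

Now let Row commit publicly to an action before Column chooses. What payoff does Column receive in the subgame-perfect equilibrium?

Backward induction with Row moving first.
- A → Column plays R (best of 7, 9); Row gets -4.
- B → Column plays R (best of -3, 2); Row gets -6.
- C → Column plays R (best of -5, 2); Row gets 7.
- D → Column plays R (best of 5, 6); Row gets -1.
- E → Column plays L (best of 1, -9); Row gets -4.
Row's induced payoffs are -4, -6, 7, -1, -4, so Row commits to C. Subgame-perfect outcome: (C, R) with payoffs (7, 2).

2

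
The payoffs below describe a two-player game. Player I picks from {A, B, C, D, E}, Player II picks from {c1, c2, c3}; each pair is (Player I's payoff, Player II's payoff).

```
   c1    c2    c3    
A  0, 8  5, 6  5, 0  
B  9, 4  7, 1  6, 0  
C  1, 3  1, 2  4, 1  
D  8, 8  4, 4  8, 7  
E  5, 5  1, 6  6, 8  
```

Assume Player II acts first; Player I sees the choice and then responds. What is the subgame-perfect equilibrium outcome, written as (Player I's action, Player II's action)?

(D, c3)

Player I best-responds to each possible Player II move:
- c1: Player I compares 0, 9, 1, 8, 5 and picks B; Player II would get 4.
- c2: Player I compares 5, 7, 1, 4, 1 and picks B; Player II would get 1.
- c3: Player I compares 5, 6, 4, 8, 6 and picks D; Player II would get 7.
Among 4, 1, 7, the best is 7 at c3. Subgame-perfect outcome: (D, c3) with payoffs (8, 7).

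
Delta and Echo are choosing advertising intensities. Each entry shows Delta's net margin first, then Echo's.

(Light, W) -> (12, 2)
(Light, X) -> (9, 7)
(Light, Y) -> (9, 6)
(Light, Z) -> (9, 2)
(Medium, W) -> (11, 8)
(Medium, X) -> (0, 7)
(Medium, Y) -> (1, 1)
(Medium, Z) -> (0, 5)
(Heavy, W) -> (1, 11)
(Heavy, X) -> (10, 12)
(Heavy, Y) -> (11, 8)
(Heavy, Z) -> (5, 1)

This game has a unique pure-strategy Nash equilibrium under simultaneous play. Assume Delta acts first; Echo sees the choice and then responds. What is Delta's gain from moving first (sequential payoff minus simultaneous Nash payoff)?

1

Solve by backward induction (Delta leads).
- Light: Echo compares 2, 7, 6, 2 and picks X; Delta would get 9.
- Medium: Echo compares 8, 7, 1, 5 and picks W; Delta would get 11.
- Heavy: Echo compares 11, 12, 8, 1 and picks X; Delta would get 10.
Delta's induced payoffs are 9, 11, 10, so Delta commits to Medium. Subgame-perfect outcome: (Medium, W) with payoffs (11, 8).
Under simultaneous play:
Delta's best replies: W→Light; X→Heavy; Y→Heavy; Z→Light.
Echo's best replies: Light→X; Medium→W; Heavy→X.
The unique mutual best reply is (Heavy, X), giving (10, 12).
Delta's commitment gain: 11 − 10 = 1.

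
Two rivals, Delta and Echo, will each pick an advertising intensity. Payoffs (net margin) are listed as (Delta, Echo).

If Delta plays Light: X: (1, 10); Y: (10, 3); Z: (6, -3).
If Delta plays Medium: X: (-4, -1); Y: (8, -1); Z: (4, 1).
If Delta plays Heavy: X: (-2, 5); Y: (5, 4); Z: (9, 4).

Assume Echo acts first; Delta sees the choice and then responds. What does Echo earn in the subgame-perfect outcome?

10

Delta best-responds to each possible Echo move:
- X: BR = Light, leader payoff 10.
- Y: BR = Light, leader payoff 3.
- Z: BR = Heavy, leader payoff 4.
Among 10, 3, 4, the best is 10 at X. Subgame-perfect outcome: (Light, X) with payoffs (1, 10).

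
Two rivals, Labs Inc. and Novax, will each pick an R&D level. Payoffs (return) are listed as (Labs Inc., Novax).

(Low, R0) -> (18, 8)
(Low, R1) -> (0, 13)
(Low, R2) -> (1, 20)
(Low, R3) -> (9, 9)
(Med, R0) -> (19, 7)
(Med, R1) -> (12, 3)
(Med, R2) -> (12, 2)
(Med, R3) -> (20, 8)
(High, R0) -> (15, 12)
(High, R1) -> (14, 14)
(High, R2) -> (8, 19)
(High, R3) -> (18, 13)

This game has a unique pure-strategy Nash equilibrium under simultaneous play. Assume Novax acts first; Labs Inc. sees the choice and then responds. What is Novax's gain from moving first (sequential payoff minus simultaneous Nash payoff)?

6

Work backward from Labs Inc.'s decision.
- R0: BR = Med, leader payoff 7.
- R1: BR = High, leader payoff 14.
- R2: BR = Med, leader payoff 2.
- R3: BR = Med, leader payoff 8.
Maximizing over 7, 14, 2, 8, Novax chooses R1. Subgame-perfect outcome: (High, R1) with payoffs (14, 14).
Under simultaneous play:
Labs Inc.'s best replies: R0→Med; R1→High; R2→Med; R3→Med.
Novax's best replies: Low→R2; Med→R3; High→R2.
The unique mutual best reply is (Med, R3), giving (20, 8).
Novax's commitment gain: 14 − 8 = 6.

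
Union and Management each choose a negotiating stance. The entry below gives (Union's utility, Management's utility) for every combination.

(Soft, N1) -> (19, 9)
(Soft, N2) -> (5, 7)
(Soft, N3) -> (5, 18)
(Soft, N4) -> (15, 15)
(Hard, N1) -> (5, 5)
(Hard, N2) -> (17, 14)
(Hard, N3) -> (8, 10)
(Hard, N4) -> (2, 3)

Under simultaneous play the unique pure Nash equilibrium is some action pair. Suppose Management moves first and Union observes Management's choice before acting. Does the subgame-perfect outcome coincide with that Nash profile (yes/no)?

no

Solve by backward induction (Management leads).
- N1 → Union plays Soft (best of 19, 5); Management gets 9.
- N2 → Union plays Hard (best of 5, 17); Management gets 14.
- N3 → Union plays Hard (best of 5, 8); Management gets 10.
- N4 → Union plays Soft (best of 15, 2); Management gets 15.
Maximizing over 9, 14, 10, 15, Management chooses N4. Subgame-perfect outcome: (Soft, N4) with payoffs (15, 15).
Under simultaneous play:
Union's best replies: N1→Soft; N2→Hard; N3→Hard; N4→Soft.
Management's best replies: Soft→N3; Hard→N2.
The unique mutual best reply is (Hard, N2), giving (17, 14).
Sequential outcome (Soft, N4) differs from the Nash profile (Hard, N2).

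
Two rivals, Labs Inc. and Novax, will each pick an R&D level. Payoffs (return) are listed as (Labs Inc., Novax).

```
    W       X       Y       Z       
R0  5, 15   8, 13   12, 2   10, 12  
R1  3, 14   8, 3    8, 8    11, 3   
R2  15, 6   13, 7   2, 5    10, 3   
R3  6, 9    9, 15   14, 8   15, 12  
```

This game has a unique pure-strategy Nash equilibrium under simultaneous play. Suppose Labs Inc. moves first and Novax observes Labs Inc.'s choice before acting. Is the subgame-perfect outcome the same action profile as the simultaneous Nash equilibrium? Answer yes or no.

yes

Backward induction with Labs Inc. moving first.
- R0 → Novax plays W (best of 15, 13, 2, 12); Labs Inc. gets 5.
- R1 → Novax plays W (best of 14, 3, 8, 3); Labs Inc. gets 3.
- R2 → Novax plays X (best of 6, 7, 5, 3); Labs Inc. gets 13.
- R3 → Novax plays X (best of 9, 15, 8, 12); Labs Inc. gets 9.
Maximizing over 5, 3, 13, 9, Labs Inc. chooses R2. Subgame-perfect outcome: (R2, X) with payoffs (13, 7).
Under simultaneous play:
Labs Inc.'s best replies: W→R2; X→R2; Y→R3; Z→R3.
Novax's best replies: R0→W; R1→W; R2→X; R3→X.
Only (R2, X) has each player best-responding; Nash payoffs (13, 7).
Sequential outcome (R2, X) coincides with the Nash profile (R2, X).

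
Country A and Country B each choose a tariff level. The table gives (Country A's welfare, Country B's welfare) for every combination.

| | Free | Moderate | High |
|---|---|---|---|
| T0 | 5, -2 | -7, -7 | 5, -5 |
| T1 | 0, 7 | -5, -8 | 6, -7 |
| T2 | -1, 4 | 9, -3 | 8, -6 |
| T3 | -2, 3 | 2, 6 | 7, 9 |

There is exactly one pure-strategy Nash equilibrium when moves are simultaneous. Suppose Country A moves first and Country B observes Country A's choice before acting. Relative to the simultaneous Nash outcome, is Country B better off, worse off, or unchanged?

better off

Backward induction with Country A moving first.
- T0 → Country B plays Free (best of -2, -7, -5); Country A gets 5.
- T1 → Country B plays Free (best of 7, -8, -7); Country A gets 0.
- T2 → Country B plays Free (best of 4, -3, -6); Country A gets -1.
- T3 → Country B plays High (best of 3, 6, 9); Country A gets 7.
Maximizing over 5, 0, -1, 7, Country A chooses T3. Subgame-perfect outcome: (T3, High) with payoffs (7, 9).
For the simultaneous game, intersect best replies.
Country A's best replies: Free→T0; Moderate→T2; High→T2.
Country B's best replies: T0→Free; T1→Free; T2→Free; T3→High.
Only (T0, Free) has each player best-responding; Nash payoffs (5, -2).
Country B earns 9 sequentially versus -2 at the Nash outcome: better off.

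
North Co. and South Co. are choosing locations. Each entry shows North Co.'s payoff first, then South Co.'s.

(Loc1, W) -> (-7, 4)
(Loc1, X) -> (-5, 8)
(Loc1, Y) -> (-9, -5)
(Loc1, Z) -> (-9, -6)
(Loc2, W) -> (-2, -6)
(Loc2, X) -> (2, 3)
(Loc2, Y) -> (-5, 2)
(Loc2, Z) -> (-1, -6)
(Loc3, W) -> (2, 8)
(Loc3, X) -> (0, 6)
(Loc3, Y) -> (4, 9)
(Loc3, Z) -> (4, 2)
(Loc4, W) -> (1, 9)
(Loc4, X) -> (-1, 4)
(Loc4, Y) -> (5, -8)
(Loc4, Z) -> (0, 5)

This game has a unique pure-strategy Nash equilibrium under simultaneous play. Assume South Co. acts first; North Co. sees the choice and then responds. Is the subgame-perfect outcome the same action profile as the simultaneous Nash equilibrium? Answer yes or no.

Solve by backward induction (South Co. leads).
- W: North Co. compares -7, -2, 2, 1 and picks Loc3; South Co. would get 8.
- X: North Co. compares -5, 2, 0, -1 and picks Loc2; South Co. would get 3.
- Y: North Co. compares -9, -5, 4, 5 and picks Loc4; South Co. would get -8.
- Z: North Co. compares -9, -1, 4, 0 and picks Loc3; South Co. would get 2.
Among 8, 3, -8, 2, the best is 8 at W. Subgame-perfect outcome: (Loc3, W) with payoffs (2, 8).
Now find the simultaneous Nash equilibrium.
North Co.'s best replies: W→Loc3; X→Loc2; Y→Loc4; Z→Loc3.
South Co.'s best replies: Loc1→X; Loc2→X; Loc3→Y; Loc4→W.
The unique mutual best reply is (Loc2, X), giving (2, 3).
Sequential outcome (Loc3, W) differs from the Nash profile (Loc2, X).

no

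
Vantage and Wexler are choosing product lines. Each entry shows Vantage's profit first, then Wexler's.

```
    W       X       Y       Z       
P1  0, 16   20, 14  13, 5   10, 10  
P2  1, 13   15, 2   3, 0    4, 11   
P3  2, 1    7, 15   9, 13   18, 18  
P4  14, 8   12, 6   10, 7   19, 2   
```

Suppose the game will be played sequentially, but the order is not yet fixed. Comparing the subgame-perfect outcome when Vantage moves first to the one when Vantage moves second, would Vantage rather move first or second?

If Vantage leads: Wexler's best replies are P1→W, P2→W, P3→Z, P4→W; Vantage's induced payoffs 0, 1, 18, 14; outcome (P3, Z), payoffs (18, 18).
If Wexler leads: Vantage's best replies are W→P4, X→P1, Y→P1, Z→P4; Wexler's induced payoffs 8, 14, 5, 2; outcome (P1, X), payoffs (20, 14).
Vantage gets 18 moving first and 20 moving second, so Vantage prefers to move second.

second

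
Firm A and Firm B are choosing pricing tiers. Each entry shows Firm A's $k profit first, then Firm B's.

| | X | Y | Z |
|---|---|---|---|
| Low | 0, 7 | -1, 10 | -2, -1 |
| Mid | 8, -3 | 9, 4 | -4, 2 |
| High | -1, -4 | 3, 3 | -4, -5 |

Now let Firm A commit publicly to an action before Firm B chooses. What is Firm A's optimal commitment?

Solve by backward induction (Firm A leads).
- Low: Firm B compares 7, 10, -1 and picks Y; Firm A would get -1.
- Mid: Firm B compares -3, 4, 2 and picks Y; Firm A would get 9.
- High: Firm B compares -4, 3, -5 and picks Y; Firm A would get 3.
Maximizing over -1, 9, 3, Firm A chooses Mid. Subgame-perfect outcome: (Mid, Y) with payoffs (9, 4).

Mid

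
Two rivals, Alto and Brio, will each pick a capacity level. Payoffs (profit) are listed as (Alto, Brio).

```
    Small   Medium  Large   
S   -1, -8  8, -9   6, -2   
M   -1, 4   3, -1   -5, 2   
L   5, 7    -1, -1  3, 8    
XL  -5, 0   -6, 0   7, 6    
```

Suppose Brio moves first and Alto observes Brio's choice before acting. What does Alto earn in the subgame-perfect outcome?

5

Alto best-responds to each possible Brio move:
- Small → Alto plays L (best of -1, -1, 5, -5); Brio gets 7.
- Medium → Alto plays S (best of 8, 3, -1, -6); Brio gets -9.
- Large → Alto plays XL (best of 6, -5, 3, 7); Brio gets 6.
Among 7, -9, 6, the best is 7 at Small. Subgame-perfect outcome: (L, Small) with payoffs (5, 7).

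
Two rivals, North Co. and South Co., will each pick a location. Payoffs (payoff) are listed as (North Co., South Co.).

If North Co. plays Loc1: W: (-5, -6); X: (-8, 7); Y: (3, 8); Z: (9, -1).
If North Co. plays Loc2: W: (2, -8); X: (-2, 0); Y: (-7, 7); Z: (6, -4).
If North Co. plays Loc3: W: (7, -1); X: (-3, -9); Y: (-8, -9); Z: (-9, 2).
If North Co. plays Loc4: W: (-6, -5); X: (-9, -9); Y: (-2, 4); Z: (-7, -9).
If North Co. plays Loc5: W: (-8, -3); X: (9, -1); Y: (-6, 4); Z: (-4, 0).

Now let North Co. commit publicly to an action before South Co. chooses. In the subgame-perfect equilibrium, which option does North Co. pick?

Solve by backward induction (North Co. leads).
- Loc1: BR = Y, leader payoff 3.
- Loc2: BR = Y, leader payoff -7.
- Loc3: BR = Z, leader payoff -9.
- Loc4: BR = Y, leader payoff -2.
- Loc5: BR = Y, leader payoff -6.
Among 3, -7, -9, -2, -6, the best is 3 at Loc1. Subgame-perfect outcome: (Loc1, Y) with payoffs (3, 8).

Loc1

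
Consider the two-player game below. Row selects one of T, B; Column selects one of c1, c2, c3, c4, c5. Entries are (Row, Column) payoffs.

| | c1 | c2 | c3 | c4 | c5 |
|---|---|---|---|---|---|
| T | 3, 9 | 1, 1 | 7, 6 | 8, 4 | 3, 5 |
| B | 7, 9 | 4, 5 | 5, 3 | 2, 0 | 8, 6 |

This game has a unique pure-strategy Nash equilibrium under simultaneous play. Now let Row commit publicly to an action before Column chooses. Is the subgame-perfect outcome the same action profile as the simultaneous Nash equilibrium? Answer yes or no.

Column best-responds to each possible Row move:
- T → Column plays c1 (best of 9, 1, 6, 4, 5); Row gets 3.
- B → Column plays c1 (best of 9, 5, 3, 0, 6); Row gets 7.
Row's induced payoffs are 3, 7, so Row commits to B. Subgame-perfect outcome: (B, c1) with payoffs (7, 9).
For the simultaneous game, intersect best replies.
Row's best replies: c1→B; c2→B; c3→T; c4→T; c5→B.
Column's best replies: T→c1; B→c1.
The unique mutual best reply is (B, c1), giving (7, 9).
Sequential outcome (B, c1) coincides with the Nash profile (B, c1).

yes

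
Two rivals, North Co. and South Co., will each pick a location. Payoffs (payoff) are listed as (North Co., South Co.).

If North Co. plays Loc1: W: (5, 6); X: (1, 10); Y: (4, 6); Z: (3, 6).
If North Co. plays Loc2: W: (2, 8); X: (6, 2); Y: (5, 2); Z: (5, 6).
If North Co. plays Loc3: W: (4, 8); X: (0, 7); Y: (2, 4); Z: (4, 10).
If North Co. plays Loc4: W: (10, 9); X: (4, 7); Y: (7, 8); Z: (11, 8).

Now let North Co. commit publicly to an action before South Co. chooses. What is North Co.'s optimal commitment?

Loc4

Work backward from South Co.'s decision.
- Loc1 → South Co. plays X (best of 6, 10, 6, 6); North Co. gets 1.
- Loc2 → South Co. plays W (best of 8, 2, 2, 6); North Co. gets 2.
- Loc3 → South Co. plays Z (best of 8, 7, 4, 10); North Co. gets 4.
- Loc4 → South Co. plays W (best of 9, 7, 8, 8); North Co. gets 10.
Among 1, 2, 4, 10, the best is 10 at Loc4. Subgame-perfect outcome: (Loc4, W) with payoffs (10, 9).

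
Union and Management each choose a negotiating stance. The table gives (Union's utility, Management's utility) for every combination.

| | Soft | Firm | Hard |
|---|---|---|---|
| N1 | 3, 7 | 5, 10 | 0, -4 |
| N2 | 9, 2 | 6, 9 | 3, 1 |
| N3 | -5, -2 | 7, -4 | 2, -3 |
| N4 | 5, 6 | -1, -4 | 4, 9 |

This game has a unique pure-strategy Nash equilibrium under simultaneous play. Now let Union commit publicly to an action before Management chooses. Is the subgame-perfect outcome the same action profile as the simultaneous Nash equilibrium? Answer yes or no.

Work backward from Management's decision.
- N1: Management compares 7, 10, -4 and picks Firm; Union would get 5.
- N2: Management compares 2, 9, 1 and picks Firm; Union would get 6.
- N3: Management compares -2, -4, -3 and picks Soft; Union would get -5.
- N4: Management compares 6, -4, 9 and picks Hard; Union would get 4.
Among 5, 6, -5, 4, the best is 6 at N2. Subgame-perfect outcome: (N2, Firm) with payoffs (6, 9).
For the simultaneous game, intersect best replies.
Union's best replies: Soft→N2; Firm→N3; Hard→N4.
Management's best replies: N1→Firm; N2→Firm; N3→Soft; N4→Hard.
Only (N4, Hard) has each player best-responding; Nash payoffs (4, 9).
Sequential outcome (N2, Firm) differs from the Nash profile (N4, Hard).

no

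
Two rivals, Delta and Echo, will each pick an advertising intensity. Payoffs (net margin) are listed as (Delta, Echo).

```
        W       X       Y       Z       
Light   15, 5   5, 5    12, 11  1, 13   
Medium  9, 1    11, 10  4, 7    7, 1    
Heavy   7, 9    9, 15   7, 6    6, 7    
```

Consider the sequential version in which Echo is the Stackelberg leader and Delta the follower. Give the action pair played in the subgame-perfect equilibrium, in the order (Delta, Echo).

Work backward from Delta's decision.
- W: BR = Light, leader payoff 5.
- X: BR = Medium, leader payoff 10.
- Y: BR = Light, leader payoff 11.
- Z: BR = Medium, leader payoff 1.
Maximizing over 5, 10, 11, 1, Echo chooses Y. Subgame-perfect outcome: (Light, Y) with payoffs (12, 11).

(Light, Y)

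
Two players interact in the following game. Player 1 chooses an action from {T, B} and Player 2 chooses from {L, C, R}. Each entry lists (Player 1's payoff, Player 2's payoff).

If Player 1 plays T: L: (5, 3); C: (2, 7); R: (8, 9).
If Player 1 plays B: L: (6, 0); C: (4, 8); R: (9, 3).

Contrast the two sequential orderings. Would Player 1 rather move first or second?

first

If Player 1 leads: Player 2's best replies are T→R, B→C; Player 1's induced payoffs 8, 4; outcome (T, R), payoffs (8, 9).
If Player 2 leads: Player 1's best replies are L→B, C→B, R→B; Player 2's induced payoffs 0, 8, 3; outcome (B, C), payoffs (4, 8).
Player 1 gets 8 moving first and 4 moving second, so Player 1 prefers to move first.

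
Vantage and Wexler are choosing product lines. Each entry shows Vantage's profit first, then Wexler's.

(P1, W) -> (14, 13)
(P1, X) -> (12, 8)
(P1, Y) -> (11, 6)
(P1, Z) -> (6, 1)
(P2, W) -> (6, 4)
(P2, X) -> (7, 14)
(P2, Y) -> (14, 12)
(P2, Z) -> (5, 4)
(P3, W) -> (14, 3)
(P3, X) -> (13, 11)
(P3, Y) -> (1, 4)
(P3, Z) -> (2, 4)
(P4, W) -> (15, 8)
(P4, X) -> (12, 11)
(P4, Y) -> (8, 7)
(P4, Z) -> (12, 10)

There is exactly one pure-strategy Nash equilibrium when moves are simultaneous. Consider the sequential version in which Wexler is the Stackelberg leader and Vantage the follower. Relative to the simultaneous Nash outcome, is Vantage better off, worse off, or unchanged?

Vantage best-responds to each possible Wexler move:
- W: BR = P4, leader payoff 8.
- X: BR = P3, leader payoff 11.
- Y: BR = P2, leader payoff 12.
- Z: BR = P4, leader payoff 10.
Wexler's induced payoffs are 8, 11, 12, 10, so Wexler commits to Y. Subgame-perfect outcome: (P2, Y) with payoffs (14, 12).
For the simultaneous game, intersect best replies.
Vantage's best replies: W→P4; X→P3; Y→P2; Z→P4.
Wexler's best replies: P1→W; P2→X; P3→X; P4→X.
The unique mutual best reply is (P3, X), giving (13, 11).
Vantage earns 14 sequentially versus 13 at the Nash outcome: better off.

better off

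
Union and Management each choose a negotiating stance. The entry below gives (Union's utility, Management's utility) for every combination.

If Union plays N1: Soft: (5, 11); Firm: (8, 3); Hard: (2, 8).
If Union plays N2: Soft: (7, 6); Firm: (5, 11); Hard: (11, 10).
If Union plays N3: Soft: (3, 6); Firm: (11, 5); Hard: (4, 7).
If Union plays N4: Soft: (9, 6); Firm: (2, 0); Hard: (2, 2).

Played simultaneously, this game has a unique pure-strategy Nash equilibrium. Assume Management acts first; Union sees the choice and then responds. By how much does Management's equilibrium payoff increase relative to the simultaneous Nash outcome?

4

Work backward from Union's decision.
- Soft: BR = N4, leader payoff 6.
- Firm: BR = N3, leader payoff 5.
- Hard: BR = N2, leader payoff 10.
Maximizing over 6, 5, 10, Management chooses Hard. Subgame-perfect outcome: (N2, Hard) with payoffs (11, 10).
Now find the simultaneous Nash equilibrium.
Union's best replies: Soft→N4; Firm→N3; Hard→N2.
Management's best replies: N1→Soft; N2→Firm; N3→Hard; N4→Soft.
Only (N4, Soft) has each player best-responding; Nash payoffs (9, 6).
Management's commitment gain: 10 − 6 = 4.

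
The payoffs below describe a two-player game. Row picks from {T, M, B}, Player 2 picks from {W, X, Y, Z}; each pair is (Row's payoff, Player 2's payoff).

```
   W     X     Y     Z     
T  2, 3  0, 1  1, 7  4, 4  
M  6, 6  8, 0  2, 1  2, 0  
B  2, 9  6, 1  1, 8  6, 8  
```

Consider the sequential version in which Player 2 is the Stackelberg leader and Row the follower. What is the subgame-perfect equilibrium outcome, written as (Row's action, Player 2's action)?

(B, Z)

Row best-responds to each possible Player 2 move:
- W: Row compares 2, 6, 2 and picks M; Player 2 would get 6.
- X: Row compares 0, 8, 6 and picks M; Player 2 would get 0.
- Y: Row compares 1, 2, 1 and picks M; Player 2 would get 1.
- Z: Row compares 4, 2, 6 and picks B; Player 2 would get 8.
Among 6, 0, 1, 8, the best is 8 at Z. Subgame-perfect outcome: (B, Z) with payoffs (6, 8).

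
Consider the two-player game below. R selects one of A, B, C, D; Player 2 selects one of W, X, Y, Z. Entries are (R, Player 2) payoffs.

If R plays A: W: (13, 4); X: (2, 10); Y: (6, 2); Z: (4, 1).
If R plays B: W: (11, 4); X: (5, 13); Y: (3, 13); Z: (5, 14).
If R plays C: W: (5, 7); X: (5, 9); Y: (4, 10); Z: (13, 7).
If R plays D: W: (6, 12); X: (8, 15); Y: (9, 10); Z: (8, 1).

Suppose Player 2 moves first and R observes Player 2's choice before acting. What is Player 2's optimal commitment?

X

Solve by backward induction (Player 2 leads).
- W → R plays A (best of 13, 11, 5, 6); Player 2 gets 4.
- X → R plays D (best of 2, 5, 5, 8); Player 2 gets 15.
- Y → R plays D (best of 6, 3, 4, 9); Player 2 gets 10.
- Z → R plays C (best of 4, 5, 13, 8); Player 2 gets 7.
Among 4, 15, 10, 7, the best is 15 at X. Subgame-perfect outcome: (D, X) with payoffs (8, 15).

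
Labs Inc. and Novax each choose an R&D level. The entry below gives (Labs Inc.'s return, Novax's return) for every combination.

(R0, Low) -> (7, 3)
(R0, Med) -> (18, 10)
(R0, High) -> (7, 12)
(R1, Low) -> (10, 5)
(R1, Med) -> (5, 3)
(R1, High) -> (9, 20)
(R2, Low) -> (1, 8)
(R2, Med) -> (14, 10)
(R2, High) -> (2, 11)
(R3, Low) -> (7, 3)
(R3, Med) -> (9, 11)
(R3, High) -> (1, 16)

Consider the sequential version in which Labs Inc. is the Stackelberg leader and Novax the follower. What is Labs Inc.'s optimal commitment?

R1

Work backward from Novax's decision.
- R0: Novax compares 3, 10, 12 and picks High; Labs Inc. would get 7.
- R1: Novax compares 5, 3, 20 and picks High; Labs Inc. would get 9.
- R2: Novax compares 8, 10, 11 and picks High; Labs Inc. would get 2.
- R3: Novax compares 3, 11, 16 and picks High; Labs Inc. would get 1.
Among 7, 9, 2, 1, the best is 9 at R1. Subgame-perfect outcome: (R1, High) with payoffs (9, 20).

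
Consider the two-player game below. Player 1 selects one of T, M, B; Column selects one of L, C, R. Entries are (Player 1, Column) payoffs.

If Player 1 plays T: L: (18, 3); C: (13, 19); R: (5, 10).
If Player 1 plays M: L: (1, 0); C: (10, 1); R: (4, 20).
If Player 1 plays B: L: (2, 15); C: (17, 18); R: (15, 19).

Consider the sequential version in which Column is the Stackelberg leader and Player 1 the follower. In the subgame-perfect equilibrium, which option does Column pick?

Solve by backward induction (Column leads).
- L: Player 1 compares 18, 1, 2 and picks T; Column would get 3.
- C: Player 1 compares 13, 10, 17 and picks B; Column would get 18.
- R: Player 1 compares 5, 4, 15 and picks B; Column would get 19.
Among 3, 18, 19, the best is 19 at R. Subgame-perfect outcome: (B, R) with payoffs (15, 19).

R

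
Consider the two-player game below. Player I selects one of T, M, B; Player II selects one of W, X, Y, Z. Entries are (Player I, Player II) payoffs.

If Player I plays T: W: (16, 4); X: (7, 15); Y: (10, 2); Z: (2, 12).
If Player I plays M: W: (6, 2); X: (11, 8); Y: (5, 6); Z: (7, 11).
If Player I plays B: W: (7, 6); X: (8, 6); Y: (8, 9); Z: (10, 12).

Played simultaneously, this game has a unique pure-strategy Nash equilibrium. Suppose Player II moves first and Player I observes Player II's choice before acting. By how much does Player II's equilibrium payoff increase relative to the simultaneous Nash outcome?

0

Work backward from Player I's decision.
- W: Player I compares 16, 6, 7 and picks T; Player II would get 4.
- X: Player I compares 7, 11, 8 and picks M; Player II would get 8.
- Y: Player I compares 10, 5, 8 and picks T; Player II would get 2.
- Z: Player I compares 2, 7, 10 and picks B; Player II would get 12.
Among 4, 8, 2, 12, the best is 12 at Z. Subgame-perfect outcome: (B, Z) with payoffs (10, 12).
Under simultaneous play:
Player I's best replies: W→T; X→M; Y→T; Z→B.
Player II's best replies: T→X; M→Z; B→Z.
Only (B, Z) has each player best-responding; Nash payoffs (10, 12).
Player II's commitment gain: 12 − 12 = 0.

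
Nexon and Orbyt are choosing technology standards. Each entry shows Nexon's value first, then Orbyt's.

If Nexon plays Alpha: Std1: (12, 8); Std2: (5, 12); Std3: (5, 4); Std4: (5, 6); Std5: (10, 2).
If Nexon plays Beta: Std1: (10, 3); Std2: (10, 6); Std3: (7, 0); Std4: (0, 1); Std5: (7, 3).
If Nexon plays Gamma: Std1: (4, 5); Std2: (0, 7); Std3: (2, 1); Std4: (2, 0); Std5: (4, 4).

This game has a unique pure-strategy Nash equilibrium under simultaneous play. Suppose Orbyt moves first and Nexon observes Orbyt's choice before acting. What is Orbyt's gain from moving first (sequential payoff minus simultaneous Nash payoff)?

Solve by backward induction (Orbyt leads).
- Std1: Nexon compares 12, 10, 4 and picks Alpha; Orbyt would get 8.
- Std2: Nexon compares 5, 10, 0 and picks Beta; Orbyt would get 6.
- Std3: Nexon compares 5, 7, 2 and picks Beta; Orbyt would get 0.
- Std4: Nexon compares 5, 0, 2 and picks Alpha; Orbyt would get 6.
- Std5: Nexon compares 10, 7, 4 and picks Alpha; Orbyt would get 2.
Maximizing over 8, 6, 0, 6, 2, Orbyt chooses Std1. Subgame-perfect outcome: (Alpha, Std1) with payoffs (12, 8).
For the simultaneous game, intersect best replies.
Nexon's best replies: Std1→Alpha; Std2→Beta; Std3→Beta; Std4→Alpha; Std5→Alpha.
Orbyt's best replies: Alpha→Std2; Beta→Std2; Gamma→Std2.
The unique mutual best reply is (Beta, Std2), giving (10, 6).
Orbyt's commitment gain: 8 − 6 = 2.

2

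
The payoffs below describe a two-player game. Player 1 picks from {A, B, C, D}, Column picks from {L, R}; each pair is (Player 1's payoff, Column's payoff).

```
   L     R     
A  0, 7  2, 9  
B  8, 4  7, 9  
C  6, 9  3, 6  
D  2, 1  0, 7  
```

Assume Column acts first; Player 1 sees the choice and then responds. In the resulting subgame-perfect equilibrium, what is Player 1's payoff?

Player 1 best-responds to each possible Column move:
- L: Player 1 compares 0, 8, 6, 2 and picks B; Column would get 4.
- R: Player 1 compares 2, 7, 3, 0 and picks B; Column would get 9.
Among 4, 9, the best is 9 at R. Subgame-perfect outcome: (B, R) with payoffs (7, 9).

7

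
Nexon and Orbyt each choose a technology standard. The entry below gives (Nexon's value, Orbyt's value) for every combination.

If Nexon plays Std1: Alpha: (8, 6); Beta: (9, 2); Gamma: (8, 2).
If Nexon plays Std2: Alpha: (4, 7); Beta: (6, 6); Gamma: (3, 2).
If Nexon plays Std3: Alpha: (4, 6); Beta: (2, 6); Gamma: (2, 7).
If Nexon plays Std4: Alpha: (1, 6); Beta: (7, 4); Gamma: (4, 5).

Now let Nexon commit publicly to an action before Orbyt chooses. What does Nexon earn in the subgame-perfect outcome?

8

Orbyt best-responds to each possible Nexon move:
- Std1 → Orbyt plays Alpha (best of 6, 2, 2); Nexon gets 8.
- Std2 → Orbyt plays Alpha (best of 7, 6, 2); Nexon gets 4.
- Std3 → Orbyt plays Gamma (best of 6, 6, 7); Nexon gets 2.
- Std4 → Orbyt plays Alpha (best of 6, 4, 5); Nexon gets 1.
Nexon's induced payoffs are 8, 4, 2, 1, so Nexon commits to Std1. Subgame-perfect outcome: (Std1, Alpha) with payoffs (8, 6).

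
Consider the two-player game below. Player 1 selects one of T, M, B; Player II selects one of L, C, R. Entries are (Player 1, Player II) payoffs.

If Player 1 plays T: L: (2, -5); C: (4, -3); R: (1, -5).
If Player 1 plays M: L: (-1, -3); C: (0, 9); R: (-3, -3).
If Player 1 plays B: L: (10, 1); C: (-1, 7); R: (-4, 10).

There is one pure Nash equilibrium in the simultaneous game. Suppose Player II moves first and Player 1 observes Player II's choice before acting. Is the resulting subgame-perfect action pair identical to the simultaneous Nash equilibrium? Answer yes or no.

no

Work backward from Player 1's decision.
- L → Player 1 plays B (best of 2, -1, 10); Player II gets 1.
- C → Player 1 plays T (best of 4, 0, -1); Player II gets -3.
- R → Player 1 plays T (best of 1, -3, -4); Player II gets -5.
Maximizing over 1, -3, -5, Player II chooses L. Subgame-perfect outcome: (B, L) with payoffs (10, 1).
Now find the simultaneous Nash equilibrium.
Player 1's best replies: L→B; C→T; R→T.
Player II's best replies: T→C; M→C; B→R.
Only (T, C) has each player best-responding; Nash payoffs (4, -3).
Sequential outcome (B, L) differs from the Nash profile (T, C).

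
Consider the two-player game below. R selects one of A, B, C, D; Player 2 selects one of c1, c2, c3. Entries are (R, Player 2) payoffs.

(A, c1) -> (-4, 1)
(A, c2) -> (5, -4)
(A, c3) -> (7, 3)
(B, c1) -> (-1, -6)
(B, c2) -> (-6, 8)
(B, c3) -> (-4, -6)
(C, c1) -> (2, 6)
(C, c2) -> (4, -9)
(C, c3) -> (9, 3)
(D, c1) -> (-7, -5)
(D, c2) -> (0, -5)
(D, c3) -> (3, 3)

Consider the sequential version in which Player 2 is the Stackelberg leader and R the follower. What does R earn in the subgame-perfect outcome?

2

R best-responds to each possible Player 2 move:
- c1: BR = C, leader payoff 6.
- c2: BR = A, leader payoff -4.
- c3: BR = C, leader payoff 3.
Player 2's induced payoffs are 6, -4, 3, so Player 2 commits to c1. Subgame-perfect outcome: (C, c1) with payoffs (2, 6).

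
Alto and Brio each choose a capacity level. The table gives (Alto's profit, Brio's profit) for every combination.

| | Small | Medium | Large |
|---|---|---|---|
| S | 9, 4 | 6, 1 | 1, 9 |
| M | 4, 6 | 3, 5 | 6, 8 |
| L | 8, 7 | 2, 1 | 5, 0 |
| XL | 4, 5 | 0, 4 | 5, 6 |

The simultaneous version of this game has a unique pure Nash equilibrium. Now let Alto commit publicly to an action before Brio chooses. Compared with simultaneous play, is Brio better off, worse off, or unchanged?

worse off

Backward induction with Alto moving first.
- S: BR = Large, leader payoff 1.
- M: BR = Large, leader payoff 6.
- L: BR = Small, leader payoff 8.
- XL: BR = Large, leader payoff 5.
Alto's induced payoffs are 1, 6, 8, 5, so Alto commits to L. Subgame-perfect outcome: (L, Small) with payoffs (8, 7).
Now find the simultaneous Nash equilibrium.
Alto's best replies: Small→S; Medium→S; Large→M.
Brio's best replies: S→Large; M→Large; L→Small; XL→Large.
The unique mutual best reply is (M, Large), giving (6, 8).
Brio earns 7 sequentially versus 8 at the Nash outcome: worse off.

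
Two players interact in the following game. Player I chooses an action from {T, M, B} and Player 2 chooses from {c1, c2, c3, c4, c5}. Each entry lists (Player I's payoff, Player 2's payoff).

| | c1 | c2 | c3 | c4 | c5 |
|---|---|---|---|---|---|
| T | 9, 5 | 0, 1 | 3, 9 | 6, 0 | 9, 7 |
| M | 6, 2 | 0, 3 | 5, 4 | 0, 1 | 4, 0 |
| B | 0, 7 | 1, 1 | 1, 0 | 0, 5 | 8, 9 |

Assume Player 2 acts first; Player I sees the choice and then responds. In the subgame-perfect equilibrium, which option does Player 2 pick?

c5

Work backward from Player I's decision.
- c1: Player I compares 9, 6, 0 and picks T; Player 2 would get 5.
- c2: Player I compares 0, 0, 1 and picks B; Player 2 would get 1.
- c3: Player I compares 3, 5, 1 and picks M; Player 2 would get 4.
- c4: Player I compares 6, 0, 0 and picks T; Player 2 would get 0.
- c5: Player I compares 9, 4, 8 and picks T; Player 2 would get 7.
Maximizing over 5, 1, 4, 0, 7, Player 2 chooses c5. Subgame-perfect outcome: (T, c5) with payoffs (9, 7).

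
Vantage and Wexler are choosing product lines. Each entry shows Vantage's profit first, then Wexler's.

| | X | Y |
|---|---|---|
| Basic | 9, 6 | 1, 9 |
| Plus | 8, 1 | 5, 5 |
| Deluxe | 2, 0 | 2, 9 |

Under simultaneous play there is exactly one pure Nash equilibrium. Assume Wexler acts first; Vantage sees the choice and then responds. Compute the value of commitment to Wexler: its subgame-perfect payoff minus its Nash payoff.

Backward induction with Wexler moving first.
- X: BR = Basic, leader payoff 6.
- Y: BR = Plus, leader payoff 5.
Among 6, 5, the best is 6 at X. Subgame-perfect outcome: (Basic, X) with payoffs (9, 6).
Now find the simultaneous Nash equilibrium.
Vantage's best replies: X→Basic; Y→Plus.
Wexler's best replies: Basic→Y; Plus→Y; Deluxe→Y.
Only (Plus, Y) has each player best-responding; Nash payoffs (5, 5).
Wexler's commitment gain: 6 − 5 = 1.

1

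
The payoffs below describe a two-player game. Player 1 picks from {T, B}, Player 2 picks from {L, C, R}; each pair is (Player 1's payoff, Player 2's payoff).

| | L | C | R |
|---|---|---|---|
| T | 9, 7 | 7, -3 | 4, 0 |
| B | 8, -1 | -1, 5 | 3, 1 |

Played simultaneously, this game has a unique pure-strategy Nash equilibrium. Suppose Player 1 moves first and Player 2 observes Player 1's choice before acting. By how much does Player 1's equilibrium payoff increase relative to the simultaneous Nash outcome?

0

Backward induction with Player 1 moving first.
- T: Player 2 compares 7, -3, 0 and picks L; Player 1 would get 9.
- B: Player 2 compares -1, 5, 1 and picks C; Player 1 would get -1.
Among 9, -1, the best is 9 at T. Subgame-perfect outcome: (T, L) with payoffs (9, 7).
Now find the simultaneous Nash equilibrium.
Player 1's best replies: L→T; C→T; R→T.
Player 2's best replies: T→L; B→C.
Only (T, L) has each player best-responding; Nash payoffs (9, 7).
Player 1's commitment gain: 9 − 9 = 0.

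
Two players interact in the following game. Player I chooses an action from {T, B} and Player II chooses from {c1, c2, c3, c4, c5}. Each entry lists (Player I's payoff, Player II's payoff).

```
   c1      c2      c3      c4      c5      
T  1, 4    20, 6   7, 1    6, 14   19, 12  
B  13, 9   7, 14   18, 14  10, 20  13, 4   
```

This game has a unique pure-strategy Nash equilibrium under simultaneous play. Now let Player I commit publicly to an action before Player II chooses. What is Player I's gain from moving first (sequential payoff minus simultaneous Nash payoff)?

0

Work backward from Player II's decision.
- T: Player II compares 4, 6, 1, 14, 12 and picks c4; Player I would get 6.
- B: Player II compares 9, 14, 14, 20, 4 and picks c4; Player I would get 10.
Maximizing over 6, 10, Player I chooses B. Subgame-perfect outcome: (B, c4) with payoffs (10, 20).
Now find the simultaneous Nash equilibrium.
Player I's best replies: c1→B; c2→T; c3→B; c4→B; c5→T.
Player II's best replies: T→c4; B→c4.
The unique mutual best reply is (B, c4), giving (10, 20).
Player I's commitment gain: 10 − 10 = 0.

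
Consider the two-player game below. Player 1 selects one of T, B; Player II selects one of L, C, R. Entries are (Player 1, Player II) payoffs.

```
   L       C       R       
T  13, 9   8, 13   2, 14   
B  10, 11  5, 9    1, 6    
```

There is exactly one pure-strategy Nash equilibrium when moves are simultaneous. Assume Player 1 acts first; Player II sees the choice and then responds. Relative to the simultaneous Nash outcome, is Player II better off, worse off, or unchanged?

Solve by backward induction (Player 1 leads).
- T: Player II compares 9, 13, 14 and picks R; Player 1 would get 2.
- B: Player II compares 11, 9, 6 and picks L; Player 1 would get 10.
Maximizing over 2, 10, Player 1 chooses B. Subgame-perfect outcome: (B, L) with payoffs (10, 11).
Now find the simultaneous Nash equilibrium.
Player 1's best replies: L→T; C→T; R→T.
Player II's best replies: T→R; B→L.
The unique mutual best reply is (T, R), giving (2, 14).
Player II earns 11 sequentially versus 14 at the Nash outcome: worse off.

worse off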